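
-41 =-41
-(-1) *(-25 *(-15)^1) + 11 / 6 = 2261 / 6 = 376.83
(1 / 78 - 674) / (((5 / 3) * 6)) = -52571 / 780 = -67.40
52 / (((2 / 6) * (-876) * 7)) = -13 / 511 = -0.03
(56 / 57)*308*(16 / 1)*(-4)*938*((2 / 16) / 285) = -129428992 / 16245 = -7967.31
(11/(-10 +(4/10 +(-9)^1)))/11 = -5/93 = -0.05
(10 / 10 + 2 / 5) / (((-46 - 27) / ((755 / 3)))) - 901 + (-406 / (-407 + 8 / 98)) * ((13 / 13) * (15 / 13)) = -51355096042 / 56766333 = -904.68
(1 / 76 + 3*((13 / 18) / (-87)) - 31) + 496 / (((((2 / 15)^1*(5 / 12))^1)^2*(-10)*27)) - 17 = -63793741 / 99180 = -643.21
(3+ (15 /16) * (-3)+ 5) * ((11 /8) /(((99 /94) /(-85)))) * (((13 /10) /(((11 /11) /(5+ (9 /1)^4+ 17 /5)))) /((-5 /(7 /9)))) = 66075539803 /86400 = 764763.19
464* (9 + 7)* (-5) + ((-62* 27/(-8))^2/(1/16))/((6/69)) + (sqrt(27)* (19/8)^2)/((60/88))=3971* sqrt(3)/160 + 16038847/2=8019466.49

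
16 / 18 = 8 / 9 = 0.89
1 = 1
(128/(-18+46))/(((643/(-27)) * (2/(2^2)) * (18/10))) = -960/4501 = -0.21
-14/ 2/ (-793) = 7/ 793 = 0.01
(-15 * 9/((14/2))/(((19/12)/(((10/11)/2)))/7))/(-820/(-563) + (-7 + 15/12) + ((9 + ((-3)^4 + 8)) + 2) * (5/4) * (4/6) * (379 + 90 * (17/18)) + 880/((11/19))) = -54723600/56737671617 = -0.00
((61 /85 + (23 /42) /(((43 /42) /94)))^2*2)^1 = 69484700898 /13359025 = 5201.33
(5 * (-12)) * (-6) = 360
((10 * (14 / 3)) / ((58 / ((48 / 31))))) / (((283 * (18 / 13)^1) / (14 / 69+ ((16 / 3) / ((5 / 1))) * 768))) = 411602464 / 157992957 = 2.61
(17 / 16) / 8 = 17 / 128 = 0.13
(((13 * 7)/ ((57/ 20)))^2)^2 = 10971993760000/ 10556001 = 1039408.18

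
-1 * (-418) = 418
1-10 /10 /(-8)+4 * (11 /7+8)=2207 /56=39.41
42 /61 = 0.69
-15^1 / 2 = -15 / 2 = -7.50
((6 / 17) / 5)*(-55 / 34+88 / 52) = 0.01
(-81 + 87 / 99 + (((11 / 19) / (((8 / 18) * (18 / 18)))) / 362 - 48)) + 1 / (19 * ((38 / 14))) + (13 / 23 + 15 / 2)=-47623161277 / 396750552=-120.03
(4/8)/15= 1/30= 0.03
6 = 6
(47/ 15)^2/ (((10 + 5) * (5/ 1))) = 2209/ 16875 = 0.13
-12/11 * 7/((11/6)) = -504/121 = -4.17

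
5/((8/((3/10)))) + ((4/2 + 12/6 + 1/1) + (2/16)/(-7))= 579/112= 5.17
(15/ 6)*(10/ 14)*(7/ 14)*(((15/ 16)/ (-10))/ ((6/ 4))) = -25/ 448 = -0.06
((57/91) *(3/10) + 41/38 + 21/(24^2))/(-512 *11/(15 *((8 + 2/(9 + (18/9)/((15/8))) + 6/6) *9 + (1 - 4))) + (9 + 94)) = 1628964147/122853942848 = 0.01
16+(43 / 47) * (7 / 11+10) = 13303 / 517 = 25.73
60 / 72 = 5 / 6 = 0.83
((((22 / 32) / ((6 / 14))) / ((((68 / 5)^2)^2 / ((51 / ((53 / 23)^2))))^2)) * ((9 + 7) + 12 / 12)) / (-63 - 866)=-0.00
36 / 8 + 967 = 1943 / 2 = 971.50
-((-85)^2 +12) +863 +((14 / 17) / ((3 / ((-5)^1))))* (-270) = -102058 / 17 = -6003.41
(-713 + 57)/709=-656/709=-0.93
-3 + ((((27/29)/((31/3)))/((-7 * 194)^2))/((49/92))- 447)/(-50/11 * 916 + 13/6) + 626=3475753038428412025/5578096104262787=623.11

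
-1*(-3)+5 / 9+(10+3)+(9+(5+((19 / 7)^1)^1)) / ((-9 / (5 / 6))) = 1891 / 126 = 15.01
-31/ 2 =-15.50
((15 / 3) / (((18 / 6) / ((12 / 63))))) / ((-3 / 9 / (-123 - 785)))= 18160 / 21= 864.76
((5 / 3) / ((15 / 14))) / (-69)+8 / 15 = 1586 / 3105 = 0.51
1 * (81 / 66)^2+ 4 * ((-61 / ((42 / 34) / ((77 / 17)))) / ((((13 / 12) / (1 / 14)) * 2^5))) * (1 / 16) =980233 / 704704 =1.39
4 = 4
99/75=33/25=1.32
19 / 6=3.17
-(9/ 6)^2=-9/ 4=-2.25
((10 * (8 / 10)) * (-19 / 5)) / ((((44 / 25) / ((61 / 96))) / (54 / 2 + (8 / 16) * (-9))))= -86925 / 352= -246.95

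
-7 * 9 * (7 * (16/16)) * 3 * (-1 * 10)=13230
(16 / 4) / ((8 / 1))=0.50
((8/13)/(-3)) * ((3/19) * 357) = -2856/247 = -11.56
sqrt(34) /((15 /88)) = 88*sqrt(34) /15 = 34.21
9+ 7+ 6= 22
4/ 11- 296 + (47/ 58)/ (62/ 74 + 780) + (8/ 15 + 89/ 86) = -1748072431324/ 5944467705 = -294.07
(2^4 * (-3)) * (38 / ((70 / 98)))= -2553.60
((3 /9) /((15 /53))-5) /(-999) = 172 /44955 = 0.00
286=286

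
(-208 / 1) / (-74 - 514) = 52 / 147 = 0.35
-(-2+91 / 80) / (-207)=-0.00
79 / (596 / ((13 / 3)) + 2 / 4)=2054 / 3589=0.57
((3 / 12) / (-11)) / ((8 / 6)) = -3 / 176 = -0.02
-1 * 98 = -98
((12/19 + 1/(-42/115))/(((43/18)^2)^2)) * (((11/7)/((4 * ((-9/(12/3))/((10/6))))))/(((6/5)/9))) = 449331300/3182903731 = 0.14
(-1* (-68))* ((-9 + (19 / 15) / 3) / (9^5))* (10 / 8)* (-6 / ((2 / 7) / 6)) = 91868 / 59049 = 1.56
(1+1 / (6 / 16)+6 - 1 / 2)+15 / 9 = 65 / 6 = 10.83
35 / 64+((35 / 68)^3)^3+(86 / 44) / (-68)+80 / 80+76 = 26508820251169396257 / 341958103260725248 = 77.52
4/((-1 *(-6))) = 2/3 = 0.67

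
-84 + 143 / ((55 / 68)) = 464 / 5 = 92.80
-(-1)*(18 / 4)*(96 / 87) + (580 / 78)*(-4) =-28024 / 1131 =-24.78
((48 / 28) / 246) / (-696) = -1 / 99876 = -0.00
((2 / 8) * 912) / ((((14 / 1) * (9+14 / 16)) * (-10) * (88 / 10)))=-114 / 6083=-0.02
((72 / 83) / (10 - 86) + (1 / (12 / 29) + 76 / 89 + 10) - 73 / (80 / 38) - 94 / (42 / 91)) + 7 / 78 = -49262312959 / 218950680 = -224.99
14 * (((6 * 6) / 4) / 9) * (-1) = -14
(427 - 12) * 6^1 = 2490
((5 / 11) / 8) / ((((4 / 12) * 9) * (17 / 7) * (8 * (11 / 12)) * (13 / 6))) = 105 / 213928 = 0.00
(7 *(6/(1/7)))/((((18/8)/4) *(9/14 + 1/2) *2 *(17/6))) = 1372/17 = 80.71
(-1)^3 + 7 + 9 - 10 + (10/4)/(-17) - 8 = -107/34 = -3.15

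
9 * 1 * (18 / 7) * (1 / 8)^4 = 81 / 14336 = 0.01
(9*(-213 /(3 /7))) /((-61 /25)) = 111825 /61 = 1833.20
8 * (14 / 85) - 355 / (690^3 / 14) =735851711 / 558465300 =1.32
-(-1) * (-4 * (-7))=28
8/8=1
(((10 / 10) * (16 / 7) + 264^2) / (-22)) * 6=-19008.62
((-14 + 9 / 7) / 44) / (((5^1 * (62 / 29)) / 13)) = -33553 / 95480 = -0.35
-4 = -4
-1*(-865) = 865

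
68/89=0.76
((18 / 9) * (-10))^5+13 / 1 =-3199987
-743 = -743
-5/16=-0.31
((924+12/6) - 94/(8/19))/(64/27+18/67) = 5085099/19096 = 266.29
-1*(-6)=6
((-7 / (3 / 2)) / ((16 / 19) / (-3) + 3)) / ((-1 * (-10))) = -133 / 775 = -0.17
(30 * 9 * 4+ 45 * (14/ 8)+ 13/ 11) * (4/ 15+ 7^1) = 5563033/ 660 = 8428.84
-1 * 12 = -12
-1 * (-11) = 11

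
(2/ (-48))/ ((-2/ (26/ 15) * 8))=0.00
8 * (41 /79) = 328 /79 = 4.15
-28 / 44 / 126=-1 / 198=-0.01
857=857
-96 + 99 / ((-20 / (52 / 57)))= -9549 / 95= -100.52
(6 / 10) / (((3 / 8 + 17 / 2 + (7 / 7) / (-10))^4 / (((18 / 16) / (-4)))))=-16000 / 562166163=-0.00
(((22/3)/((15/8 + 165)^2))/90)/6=352/721801125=0.00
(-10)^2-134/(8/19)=-873/4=-218.25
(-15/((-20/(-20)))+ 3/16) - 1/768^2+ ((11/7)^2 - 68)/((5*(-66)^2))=-28783791781/1942814720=-14.82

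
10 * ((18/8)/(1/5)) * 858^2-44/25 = 82818448.24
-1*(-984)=984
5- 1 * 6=-1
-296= -296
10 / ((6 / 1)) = 5 / 3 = 1.67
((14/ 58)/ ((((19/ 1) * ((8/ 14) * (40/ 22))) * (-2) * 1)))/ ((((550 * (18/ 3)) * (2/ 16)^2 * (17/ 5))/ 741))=-637/ 24650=-0.03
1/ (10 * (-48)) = -1/ 480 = -0.00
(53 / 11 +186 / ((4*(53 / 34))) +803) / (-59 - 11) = -488349 / 40810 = -11.97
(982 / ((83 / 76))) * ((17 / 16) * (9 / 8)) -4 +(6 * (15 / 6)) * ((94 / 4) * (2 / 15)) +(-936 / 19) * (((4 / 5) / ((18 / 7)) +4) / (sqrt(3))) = 1484441 / 1328 -20176 * sqrt(3) / 285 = 995.18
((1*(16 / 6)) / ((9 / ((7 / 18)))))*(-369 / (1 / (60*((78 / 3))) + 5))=-596960 / 70209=-8.50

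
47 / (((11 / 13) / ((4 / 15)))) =2444 / 165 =14.81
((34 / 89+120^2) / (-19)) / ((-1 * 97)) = 7.81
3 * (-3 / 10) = -9 / 10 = -0.90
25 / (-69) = -0.36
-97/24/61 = -97/1464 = -0.07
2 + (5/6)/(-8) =91/48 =1.90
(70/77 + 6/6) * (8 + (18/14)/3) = 16.09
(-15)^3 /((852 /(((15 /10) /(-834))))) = 1125 /157904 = 0.01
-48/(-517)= 48/517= 0.09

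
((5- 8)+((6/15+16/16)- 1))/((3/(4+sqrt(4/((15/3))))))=-52/15- 26* sqrt(5)/75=-4.24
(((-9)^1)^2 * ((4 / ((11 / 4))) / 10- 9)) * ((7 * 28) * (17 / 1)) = -131437404 / 55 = -2389770.98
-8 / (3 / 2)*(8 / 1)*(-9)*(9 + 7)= 6144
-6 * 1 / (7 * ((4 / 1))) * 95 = -285 / 14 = -20.36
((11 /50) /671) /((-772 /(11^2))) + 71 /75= 6686701 /7063800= 0.95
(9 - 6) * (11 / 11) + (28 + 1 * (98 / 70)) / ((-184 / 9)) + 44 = 45.56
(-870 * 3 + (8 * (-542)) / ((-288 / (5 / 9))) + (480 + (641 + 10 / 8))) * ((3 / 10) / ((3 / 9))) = -479321 / 360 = -1331.45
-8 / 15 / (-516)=2 / 1935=0.00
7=7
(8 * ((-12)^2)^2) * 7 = 1161216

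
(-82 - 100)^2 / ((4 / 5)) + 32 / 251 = 10392687 / 251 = 41405.13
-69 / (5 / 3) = -207 / 5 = -41.40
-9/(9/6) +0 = -6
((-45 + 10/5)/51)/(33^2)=-43/55539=-0.00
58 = 58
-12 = -12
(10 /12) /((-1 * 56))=-5 /336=-0.01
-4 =-4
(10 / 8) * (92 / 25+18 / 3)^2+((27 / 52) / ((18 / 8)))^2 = 2475454 / 21125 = 117.18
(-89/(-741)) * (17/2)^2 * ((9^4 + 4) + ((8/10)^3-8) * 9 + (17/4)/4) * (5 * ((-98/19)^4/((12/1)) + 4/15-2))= 16142038.48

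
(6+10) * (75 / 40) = 30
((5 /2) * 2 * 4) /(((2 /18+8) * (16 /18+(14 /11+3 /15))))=1.04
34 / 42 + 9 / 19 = 512 / 399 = 1.28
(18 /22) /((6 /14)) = 21 /11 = 1.91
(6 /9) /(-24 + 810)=1 /1179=0.00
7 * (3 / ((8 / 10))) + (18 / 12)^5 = 1083 / 32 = 33.84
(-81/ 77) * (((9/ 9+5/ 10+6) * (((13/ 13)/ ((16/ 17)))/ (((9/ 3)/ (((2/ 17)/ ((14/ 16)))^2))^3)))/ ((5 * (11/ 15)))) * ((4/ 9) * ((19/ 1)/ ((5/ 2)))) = -239075328/ 141486908495471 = -0.00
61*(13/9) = 793/9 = 88.11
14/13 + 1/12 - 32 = -4811/156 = -30.84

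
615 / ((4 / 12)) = 1845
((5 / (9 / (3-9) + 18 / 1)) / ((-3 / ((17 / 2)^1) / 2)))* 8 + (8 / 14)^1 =-9124 / 693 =-13.17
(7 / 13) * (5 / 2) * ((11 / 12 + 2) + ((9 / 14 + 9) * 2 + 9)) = 13105 / 312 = 42.00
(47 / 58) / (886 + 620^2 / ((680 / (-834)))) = -799 / 463981324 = -0.00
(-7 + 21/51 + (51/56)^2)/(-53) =307015/2825536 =0.11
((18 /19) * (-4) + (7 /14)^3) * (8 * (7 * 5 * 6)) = -116970 /19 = -6156.32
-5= -5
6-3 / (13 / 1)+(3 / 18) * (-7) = 359 / 78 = 4.60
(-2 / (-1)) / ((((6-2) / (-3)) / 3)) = -9 / 2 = -4.50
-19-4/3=-61/3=-20.33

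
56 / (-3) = -56 / 3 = -18.67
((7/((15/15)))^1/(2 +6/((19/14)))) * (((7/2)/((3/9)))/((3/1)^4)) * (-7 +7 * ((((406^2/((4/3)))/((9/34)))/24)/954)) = 4341684053/226258272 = 19.19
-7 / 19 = -0.37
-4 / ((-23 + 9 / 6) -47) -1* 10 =-1362 / 137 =-9.94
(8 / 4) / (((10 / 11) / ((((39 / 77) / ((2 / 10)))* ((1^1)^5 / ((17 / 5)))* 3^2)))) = 1755 / 119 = 14.75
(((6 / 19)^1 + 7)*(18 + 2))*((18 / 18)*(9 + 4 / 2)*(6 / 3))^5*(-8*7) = -802317429760 / 19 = -42227233145.26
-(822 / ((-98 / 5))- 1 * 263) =14942 / 49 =304.94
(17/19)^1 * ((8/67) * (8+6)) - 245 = -309981/1273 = -243.50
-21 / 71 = -0.30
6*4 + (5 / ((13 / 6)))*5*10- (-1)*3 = 1851 / 13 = 142.38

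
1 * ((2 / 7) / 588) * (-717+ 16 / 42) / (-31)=15049 / 1339758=0.01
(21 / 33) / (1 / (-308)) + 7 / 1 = -189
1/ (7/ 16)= 16/ 7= 2.29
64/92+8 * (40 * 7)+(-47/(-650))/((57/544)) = 954998432/426075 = 2241.39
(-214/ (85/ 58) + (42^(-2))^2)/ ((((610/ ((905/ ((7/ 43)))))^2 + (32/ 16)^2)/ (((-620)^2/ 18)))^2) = -16360020279922184522731351822993375/ 3954301043672285800823952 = -4137272326.83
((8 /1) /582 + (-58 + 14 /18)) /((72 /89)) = -70.72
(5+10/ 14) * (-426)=-17040/ 7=-2434.29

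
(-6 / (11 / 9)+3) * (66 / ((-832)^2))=-63 / 346112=-0.00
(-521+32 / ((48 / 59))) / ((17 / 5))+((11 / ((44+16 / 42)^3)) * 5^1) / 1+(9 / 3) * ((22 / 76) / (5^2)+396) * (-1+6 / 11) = -157280294366081 / 230723906880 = -681.68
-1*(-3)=3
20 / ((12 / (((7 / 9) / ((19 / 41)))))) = 1435 / 513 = 2.80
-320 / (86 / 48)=-7680 / 43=-178.60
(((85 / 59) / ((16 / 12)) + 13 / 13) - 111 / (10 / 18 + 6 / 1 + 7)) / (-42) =87931 / 604632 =0.15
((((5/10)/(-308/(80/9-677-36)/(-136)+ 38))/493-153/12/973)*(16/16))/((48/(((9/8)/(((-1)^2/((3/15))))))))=-7250089179/118274265234944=-0.00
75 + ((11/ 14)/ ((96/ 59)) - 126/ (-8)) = 122617/ 1344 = 91.23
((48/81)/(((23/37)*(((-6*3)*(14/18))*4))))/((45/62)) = -4588/195615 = -0.02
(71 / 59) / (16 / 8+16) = 71 / 1062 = 0.07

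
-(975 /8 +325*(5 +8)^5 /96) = -120681925 /96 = -1257103.39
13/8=1.62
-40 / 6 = -20 / 3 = -6.67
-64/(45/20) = -256/9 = -28.44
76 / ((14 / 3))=114 / 7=16.29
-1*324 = -324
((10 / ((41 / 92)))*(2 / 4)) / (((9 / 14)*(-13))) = -6440 / 4797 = -1.34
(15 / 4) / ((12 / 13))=65 / 16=4.06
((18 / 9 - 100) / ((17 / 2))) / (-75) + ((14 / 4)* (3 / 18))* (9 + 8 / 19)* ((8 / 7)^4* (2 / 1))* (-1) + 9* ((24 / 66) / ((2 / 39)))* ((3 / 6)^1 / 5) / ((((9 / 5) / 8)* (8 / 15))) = 3161100427 / 91400925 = 34.58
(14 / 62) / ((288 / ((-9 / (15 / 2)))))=-7 / 7440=-0.00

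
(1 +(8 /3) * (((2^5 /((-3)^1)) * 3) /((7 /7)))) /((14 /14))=-253 /3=-84.33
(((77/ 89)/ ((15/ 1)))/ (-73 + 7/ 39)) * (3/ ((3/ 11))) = -11011/ 1263800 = -0.01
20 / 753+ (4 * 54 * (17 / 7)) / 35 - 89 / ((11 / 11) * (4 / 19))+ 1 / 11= -3308991241 / 8117340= -407.64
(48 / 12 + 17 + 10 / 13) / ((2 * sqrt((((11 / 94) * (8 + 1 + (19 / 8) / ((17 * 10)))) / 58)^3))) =8393463040 * sqrt(15622930895) / 236395286413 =4437.96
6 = 6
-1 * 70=-70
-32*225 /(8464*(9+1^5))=-0.09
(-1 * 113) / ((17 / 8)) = -904 / 17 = -53.18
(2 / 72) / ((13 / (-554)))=-277 / 234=-1.18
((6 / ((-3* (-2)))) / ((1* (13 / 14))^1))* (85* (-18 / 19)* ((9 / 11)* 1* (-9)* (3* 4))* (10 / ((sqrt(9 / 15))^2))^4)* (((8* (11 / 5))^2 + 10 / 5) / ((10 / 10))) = 184336562384.98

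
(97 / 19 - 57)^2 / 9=972196 / 3249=299.23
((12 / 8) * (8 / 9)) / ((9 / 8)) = 32 / 27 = 1.19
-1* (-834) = 834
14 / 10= 7 / 5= 1.40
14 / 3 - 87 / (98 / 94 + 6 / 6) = -3641 / 96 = -37.93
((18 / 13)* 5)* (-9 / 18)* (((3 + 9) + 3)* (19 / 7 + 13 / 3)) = -365.93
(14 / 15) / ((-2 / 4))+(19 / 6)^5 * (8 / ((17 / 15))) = 61851067 / 27540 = 2245.86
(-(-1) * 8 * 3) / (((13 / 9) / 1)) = 216 / 13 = 16.62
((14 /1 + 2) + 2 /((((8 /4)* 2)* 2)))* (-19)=-1235 /4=-308.75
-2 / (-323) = 2 / 323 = 0.01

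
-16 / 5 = -3.20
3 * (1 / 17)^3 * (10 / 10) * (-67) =-201 / 4913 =-0.04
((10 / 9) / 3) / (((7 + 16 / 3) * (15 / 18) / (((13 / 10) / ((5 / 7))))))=182 / 2775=0.07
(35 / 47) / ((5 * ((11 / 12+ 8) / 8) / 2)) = 1344 / 5029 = 0.27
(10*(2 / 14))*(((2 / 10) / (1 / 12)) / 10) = 12 / 35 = 0.34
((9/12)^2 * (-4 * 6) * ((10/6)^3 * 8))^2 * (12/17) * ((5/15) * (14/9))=14000000/153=91503.27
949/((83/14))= 13286/83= 160.07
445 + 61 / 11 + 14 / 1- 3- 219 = 242.55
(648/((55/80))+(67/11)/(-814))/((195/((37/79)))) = 1687897/745602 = 2.26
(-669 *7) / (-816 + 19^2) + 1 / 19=10.34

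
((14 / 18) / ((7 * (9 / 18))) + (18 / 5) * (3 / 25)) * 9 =736 / 125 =5.89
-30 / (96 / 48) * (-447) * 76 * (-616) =-313901280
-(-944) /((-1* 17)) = -944 /17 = -55.53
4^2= 16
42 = 42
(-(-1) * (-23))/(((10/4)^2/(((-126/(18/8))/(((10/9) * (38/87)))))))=1008504/2375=424.63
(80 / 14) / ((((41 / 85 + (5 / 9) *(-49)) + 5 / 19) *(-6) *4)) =24225 / 2693873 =0.01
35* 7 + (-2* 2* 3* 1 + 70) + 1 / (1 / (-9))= 294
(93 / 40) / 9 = 31 / 120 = 0.26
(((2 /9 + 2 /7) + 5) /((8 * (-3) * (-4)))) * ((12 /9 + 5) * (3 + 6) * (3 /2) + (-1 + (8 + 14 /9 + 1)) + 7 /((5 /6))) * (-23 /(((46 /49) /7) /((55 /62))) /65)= -1741464263 /125349120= -13.89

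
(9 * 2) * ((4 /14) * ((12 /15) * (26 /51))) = 1248 /595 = 2.10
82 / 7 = 11.71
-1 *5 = -5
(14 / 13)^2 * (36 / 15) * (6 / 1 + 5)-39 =-7083 / 845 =-8.38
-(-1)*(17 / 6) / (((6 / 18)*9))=17 / 18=0.94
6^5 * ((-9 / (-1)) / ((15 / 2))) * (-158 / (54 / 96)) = -13105152 / 5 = -2621030.40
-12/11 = -1.09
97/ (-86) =-97/ 86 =-1.13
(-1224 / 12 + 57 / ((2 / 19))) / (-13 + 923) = 879 / 1820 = 0.48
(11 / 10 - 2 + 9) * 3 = 243 / 10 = 24.30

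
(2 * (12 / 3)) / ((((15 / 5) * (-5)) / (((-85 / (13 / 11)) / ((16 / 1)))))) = 2.40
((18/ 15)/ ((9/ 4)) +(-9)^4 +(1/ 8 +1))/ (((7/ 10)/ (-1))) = -787519/ 84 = -9375.23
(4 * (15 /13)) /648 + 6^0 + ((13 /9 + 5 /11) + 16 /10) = 173981 /38610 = 4.51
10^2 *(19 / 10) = 190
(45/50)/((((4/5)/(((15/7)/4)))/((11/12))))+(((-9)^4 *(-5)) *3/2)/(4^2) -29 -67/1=-3170.92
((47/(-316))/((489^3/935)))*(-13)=571285/36949933404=0.00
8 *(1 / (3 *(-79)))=-8 / 237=-0.03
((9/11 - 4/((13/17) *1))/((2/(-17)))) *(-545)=-5846215/286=-20441.31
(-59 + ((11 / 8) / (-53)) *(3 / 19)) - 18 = -620345 / 8056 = -77.00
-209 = -209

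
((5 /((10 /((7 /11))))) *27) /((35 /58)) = 783 /55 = 14.24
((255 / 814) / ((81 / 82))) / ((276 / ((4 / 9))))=3485 / 6824169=0.00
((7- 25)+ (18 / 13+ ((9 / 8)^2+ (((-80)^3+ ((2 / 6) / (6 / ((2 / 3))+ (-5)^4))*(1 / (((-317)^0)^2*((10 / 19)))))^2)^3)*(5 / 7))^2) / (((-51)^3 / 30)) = -122928441994782711067345535213549123443692538736884745071445292133014011973881170196990093611235433149394812041421329301209 / 3282904133495173336377566611558112378430321082368000000000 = -37445029460517886800754960000000000000000000000000000000000000000.00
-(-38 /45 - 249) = 11243 /45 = 249.84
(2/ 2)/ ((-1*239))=-1/ 239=-0.00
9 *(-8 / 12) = -6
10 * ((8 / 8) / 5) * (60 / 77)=120 / 77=1.56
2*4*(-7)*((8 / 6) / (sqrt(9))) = -224 / 9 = -24.89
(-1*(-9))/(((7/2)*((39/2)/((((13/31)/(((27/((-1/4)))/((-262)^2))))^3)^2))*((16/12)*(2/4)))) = 18967159882201690481530047141146/267428863397360007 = 70924131528836.80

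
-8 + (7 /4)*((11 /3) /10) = -883 /120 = -7.36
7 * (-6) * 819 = -34398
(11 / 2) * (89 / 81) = 979 / 162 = 6.04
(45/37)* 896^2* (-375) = -13547520000/37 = -366149189.19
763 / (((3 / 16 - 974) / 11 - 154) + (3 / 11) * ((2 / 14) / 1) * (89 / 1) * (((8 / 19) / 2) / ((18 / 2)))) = -3.15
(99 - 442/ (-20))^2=1466521/ 100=14665.21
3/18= 1/6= 0.17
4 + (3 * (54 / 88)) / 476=83857 / 20944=4.00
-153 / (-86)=153 / 86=1.78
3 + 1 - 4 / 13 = 48 / 13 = 3.69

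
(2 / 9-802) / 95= -7216 / 855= -8.44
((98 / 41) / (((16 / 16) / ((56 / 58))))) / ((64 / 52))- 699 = -697.12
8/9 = 0.89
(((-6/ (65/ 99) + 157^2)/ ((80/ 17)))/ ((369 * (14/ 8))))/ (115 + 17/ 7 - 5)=27227047/ 377523900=0.07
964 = 964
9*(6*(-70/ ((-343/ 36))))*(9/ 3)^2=174960/ 49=3570.61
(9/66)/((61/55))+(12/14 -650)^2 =2519048927/5978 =421386.57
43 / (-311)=-43 / 311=-0.14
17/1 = 17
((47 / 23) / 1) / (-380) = -47 / 8740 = -0.01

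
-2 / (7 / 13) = -26 / 7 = -3.71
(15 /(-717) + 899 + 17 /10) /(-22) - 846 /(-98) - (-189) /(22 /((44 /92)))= -151907601 /5387060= -28.20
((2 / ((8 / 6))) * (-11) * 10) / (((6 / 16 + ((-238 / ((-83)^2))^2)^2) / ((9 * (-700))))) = 18730062202468264956000 / 6756902364759011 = 2771989.47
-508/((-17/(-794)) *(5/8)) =-3226816/85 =-37962.54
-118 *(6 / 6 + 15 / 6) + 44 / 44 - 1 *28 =-440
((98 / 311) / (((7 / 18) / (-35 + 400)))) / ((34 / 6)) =275940 / 5287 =52.19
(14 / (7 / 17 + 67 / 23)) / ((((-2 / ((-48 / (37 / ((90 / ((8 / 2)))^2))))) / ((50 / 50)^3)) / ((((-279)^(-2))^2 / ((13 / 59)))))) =161483 / 155918973951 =0.00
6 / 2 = 3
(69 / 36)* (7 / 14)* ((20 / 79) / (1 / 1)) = 115 / 474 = 0.24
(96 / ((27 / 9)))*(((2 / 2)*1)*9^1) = 288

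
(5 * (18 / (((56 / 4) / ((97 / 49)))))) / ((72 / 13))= 6305 / 2744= 2.30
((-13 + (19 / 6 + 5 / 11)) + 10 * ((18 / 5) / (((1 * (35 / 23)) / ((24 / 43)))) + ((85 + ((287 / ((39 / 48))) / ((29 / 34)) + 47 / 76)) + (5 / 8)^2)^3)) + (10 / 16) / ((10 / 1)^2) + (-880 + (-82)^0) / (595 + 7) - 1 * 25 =598624286517075392710465293739 / 478492588471346921472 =1251062818.82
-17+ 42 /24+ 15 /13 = -733 /52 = -14.10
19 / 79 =0.24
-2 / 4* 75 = -75 / 2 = -37.50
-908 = -908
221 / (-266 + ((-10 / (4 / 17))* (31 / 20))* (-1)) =-1768 / 1601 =-1.10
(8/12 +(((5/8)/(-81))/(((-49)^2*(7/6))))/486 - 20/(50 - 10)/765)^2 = 2494042214057101879609/5622614406989383809600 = 0.44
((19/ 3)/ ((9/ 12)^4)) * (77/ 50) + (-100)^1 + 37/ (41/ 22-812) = -2498270426/ 36091575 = -69.22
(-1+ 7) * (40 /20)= 12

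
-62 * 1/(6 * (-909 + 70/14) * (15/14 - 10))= -217/169500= -0.00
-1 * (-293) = 293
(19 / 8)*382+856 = 7053 / 4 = 1763.25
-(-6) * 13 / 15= 26 / 5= 5.20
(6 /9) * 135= 90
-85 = -85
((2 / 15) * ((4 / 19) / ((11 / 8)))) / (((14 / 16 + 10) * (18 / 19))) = 256 / 129195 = 0.00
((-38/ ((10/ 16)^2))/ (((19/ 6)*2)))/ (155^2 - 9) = -24/ 37525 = -0.00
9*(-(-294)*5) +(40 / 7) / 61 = 5649250 / 427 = 13230.09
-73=-73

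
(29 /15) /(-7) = -0.28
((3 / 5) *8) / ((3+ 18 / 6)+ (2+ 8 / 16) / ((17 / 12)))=34 / 55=0.62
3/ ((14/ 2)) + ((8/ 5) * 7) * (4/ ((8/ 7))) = 1387/ 35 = 39.63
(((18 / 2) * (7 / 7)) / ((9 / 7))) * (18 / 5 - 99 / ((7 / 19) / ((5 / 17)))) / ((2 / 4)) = -89766 / 85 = -1056.07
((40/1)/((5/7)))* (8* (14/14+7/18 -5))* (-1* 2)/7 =462.22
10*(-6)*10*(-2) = 1200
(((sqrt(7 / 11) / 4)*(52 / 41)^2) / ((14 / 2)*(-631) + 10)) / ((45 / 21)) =-364*sqrt(77) / 94026735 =-0.00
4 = 4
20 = 20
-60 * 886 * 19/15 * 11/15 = -740696/15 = -49379.73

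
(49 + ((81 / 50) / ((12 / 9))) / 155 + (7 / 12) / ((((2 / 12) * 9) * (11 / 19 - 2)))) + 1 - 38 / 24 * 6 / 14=2586751093 / 52731000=49.06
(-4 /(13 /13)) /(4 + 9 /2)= -8 /17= -0.47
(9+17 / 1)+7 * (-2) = 12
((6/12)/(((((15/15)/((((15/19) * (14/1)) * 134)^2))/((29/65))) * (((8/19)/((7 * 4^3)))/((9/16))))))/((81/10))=8930416600/247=36155532.79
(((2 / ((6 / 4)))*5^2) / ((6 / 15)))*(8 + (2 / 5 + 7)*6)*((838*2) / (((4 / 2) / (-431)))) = -1577143933.33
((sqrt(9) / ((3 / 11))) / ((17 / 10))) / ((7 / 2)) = 220 / 119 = 1.85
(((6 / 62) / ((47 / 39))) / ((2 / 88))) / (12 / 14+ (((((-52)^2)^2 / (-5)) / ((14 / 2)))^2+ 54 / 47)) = 1576575 / 19472706118477973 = 0.00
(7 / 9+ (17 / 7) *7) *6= 320 / 3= 106.67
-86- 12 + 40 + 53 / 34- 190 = -8379 / 34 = -246.44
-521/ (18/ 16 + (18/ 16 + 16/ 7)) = -14588/ 127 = -114.87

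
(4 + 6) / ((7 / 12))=120 / 7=17.14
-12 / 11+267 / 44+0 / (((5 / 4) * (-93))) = 219 / 44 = 4.98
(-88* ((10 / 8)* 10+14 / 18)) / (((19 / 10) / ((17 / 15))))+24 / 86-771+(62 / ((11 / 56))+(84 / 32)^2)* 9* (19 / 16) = 491806589851 / 248472576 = 1979.32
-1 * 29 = -29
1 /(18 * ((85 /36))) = 2 /85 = 0.02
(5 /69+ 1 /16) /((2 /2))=149 /1104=0.13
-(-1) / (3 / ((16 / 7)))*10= 160 / 21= 7.62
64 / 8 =8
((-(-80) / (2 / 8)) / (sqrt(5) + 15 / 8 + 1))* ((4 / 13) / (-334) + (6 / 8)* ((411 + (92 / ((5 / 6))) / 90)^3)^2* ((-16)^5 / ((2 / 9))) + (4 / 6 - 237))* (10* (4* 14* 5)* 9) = -29797303194357030963334870333514176126976 / 241693359375 + 10364279371950271639420824463831017783296* sqrt(5) / 241693359375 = -27398642635451582618260700000.00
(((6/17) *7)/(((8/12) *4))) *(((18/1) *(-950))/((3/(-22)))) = 1975050/17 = 116179.41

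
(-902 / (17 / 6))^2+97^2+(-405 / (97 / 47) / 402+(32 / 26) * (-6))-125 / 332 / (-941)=844808134595217993 / 7628083514116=110749.72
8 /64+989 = 7913 /8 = 989.12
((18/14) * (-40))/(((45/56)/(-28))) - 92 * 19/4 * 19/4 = -1135/4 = -283.75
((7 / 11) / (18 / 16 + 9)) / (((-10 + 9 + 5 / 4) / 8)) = 1792 / 891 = 2.01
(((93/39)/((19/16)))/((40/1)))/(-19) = -62/23465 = -0.00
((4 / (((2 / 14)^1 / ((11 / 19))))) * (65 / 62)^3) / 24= 21146125 / 27169392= 0.78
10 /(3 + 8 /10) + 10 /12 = 395 /114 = 3.46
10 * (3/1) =30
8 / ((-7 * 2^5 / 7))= -1 / 4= -0.25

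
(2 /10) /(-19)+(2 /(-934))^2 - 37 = -37.01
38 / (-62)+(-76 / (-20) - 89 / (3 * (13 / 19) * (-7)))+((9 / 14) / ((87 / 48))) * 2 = 12382523 / 1227135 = 10.09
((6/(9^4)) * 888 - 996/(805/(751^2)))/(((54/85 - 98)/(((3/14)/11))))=1740424408477/12465604998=139.62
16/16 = 1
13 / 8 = 1.62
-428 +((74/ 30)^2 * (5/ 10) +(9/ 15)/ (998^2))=-95233420327/ 224100900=-424.96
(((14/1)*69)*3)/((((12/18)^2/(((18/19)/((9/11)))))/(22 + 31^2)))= 141012333/19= 7421701.74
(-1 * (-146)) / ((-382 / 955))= -365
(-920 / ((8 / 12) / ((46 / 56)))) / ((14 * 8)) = -7935 / 784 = -10.12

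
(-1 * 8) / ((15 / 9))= -24 / 5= -4.80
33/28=1.18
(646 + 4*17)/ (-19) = -714/ 19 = -37.58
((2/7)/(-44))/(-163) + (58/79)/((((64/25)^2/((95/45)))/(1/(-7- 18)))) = -172161961/18275862528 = -0.01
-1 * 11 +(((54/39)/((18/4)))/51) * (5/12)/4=-87511/7956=-11.00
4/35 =0.11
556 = 556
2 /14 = 1 /7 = 0.14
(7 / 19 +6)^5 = 25937424601 / 2476099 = 10475.12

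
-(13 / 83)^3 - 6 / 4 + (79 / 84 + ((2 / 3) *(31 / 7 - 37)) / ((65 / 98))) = -103966874729 / 3121957020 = -33.30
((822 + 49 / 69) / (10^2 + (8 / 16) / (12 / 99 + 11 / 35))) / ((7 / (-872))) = -49797828944 / 49147665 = -1013.23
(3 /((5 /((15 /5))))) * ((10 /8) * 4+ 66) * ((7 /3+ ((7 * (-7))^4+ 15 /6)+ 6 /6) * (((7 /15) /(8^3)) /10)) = 17190653977 /256000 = 67150.99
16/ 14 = 8/ 7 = 1.14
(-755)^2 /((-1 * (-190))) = 114005 /38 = 3000.13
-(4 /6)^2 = -4 /9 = -0.44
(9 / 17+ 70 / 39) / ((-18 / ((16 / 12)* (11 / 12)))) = -16951 / 107406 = -0.16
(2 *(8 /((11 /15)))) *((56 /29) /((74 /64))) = 430080 /11803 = 36.44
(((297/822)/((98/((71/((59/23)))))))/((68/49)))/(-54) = -17963/13191456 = -0.00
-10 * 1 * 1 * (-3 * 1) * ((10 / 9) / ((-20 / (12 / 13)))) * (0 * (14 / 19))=0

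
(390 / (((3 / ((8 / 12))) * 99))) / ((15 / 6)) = 104 / 297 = 0.35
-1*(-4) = 4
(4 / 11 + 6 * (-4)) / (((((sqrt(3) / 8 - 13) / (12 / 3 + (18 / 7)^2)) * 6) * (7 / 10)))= 5408000 * sqrt(3) / 122392347 + 562432000 / 122392347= 4.67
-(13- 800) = 787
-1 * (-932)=932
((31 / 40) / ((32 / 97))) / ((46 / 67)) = 201469 / 58880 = 3.42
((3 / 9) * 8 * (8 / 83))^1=64 / 249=0.26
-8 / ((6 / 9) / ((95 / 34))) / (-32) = 285 / 272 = 1.05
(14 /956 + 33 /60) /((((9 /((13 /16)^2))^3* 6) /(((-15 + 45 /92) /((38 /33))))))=-12753978783689 /27251190609739776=-0.00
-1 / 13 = -0.08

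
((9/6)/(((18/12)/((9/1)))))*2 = 18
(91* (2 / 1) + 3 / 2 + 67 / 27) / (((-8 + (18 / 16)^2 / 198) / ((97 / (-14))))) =342908192 / 2127195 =161.20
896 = 896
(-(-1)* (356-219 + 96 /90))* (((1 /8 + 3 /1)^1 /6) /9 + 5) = 905027 /1296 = 698.32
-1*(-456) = 456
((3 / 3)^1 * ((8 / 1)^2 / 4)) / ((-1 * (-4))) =4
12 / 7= 1.71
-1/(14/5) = -5/14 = -0.36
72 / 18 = 4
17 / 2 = 8.50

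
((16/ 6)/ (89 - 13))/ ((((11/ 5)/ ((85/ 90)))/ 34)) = 2890/ 5643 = 0.51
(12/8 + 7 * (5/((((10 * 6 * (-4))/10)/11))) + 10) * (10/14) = -545/168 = -3.24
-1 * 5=-5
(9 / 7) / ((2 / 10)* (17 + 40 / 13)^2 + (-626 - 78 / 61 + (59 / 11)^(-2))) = -1614853305 / 686562332918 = -0.00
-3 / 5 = -0.60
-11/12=-0.92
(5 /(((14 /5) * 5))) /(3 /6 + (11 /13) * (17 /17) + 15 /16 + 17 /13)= 0.10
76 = 76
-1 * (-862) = 862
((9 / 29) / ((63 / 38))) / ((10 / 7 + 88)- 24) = 19 / 6641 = 0.00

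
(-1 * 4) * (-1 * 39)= 156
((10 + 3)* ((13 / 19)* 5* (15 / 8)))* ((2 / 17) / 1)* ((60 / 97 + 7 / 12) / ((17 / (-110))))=-325092625 / 4261016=-76.29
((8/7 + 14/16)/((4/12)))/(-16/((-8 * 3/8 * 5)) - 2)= -5085/784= -6.49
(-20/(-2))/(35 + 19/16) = 160/579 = 0.28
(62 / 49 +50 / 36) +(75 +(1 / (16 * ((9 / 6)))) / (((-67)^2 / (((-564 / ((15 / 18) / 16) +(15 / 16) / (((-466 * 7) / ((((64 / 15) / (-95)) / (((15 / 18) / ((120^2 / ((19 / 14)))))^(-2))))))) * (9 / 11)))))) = 2437548646428603187219 / 31423064740429824000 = 77.57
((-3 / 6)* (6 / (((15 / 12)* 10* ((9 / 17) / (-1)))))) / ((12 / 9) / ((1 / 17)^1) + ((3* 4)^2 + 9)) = 2 / 775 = 0.00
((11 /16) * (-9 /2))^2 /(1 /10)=49005 /512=95.71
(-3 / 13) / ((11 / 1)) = -3 / 143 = -0.02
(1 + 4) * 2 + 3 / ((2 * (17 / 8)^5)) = 14247722 / 1419857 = 10.03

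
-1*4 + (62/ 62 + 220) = 217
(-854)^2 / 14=52094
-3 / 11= -0.27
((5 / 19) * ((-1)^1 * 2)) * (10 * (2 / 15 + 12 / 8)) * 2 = -980 / 57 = -17.19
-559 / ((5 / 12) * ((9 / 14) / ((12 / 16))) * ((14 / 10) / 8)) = -8944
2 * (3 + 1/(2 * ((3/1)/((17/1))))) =35/3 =11.67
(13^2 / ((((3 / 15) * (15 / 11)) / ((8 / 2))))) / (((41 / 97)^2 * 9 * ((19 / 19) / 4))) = 279861296 / 45387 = 6166.11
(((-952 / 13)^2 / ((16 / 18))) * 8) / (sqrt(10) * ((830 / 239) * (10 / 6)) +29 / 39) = -13511706594624 / 125917940369 +8090258601600 * sqrt(10) / 9685995413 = 2534.00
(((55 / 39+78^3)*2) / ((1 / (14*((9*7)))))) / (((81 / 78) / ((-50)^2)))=18137431340000 / 9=2015270148888.89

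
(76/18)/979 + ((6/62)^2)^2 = 35807489/8137143531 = 0.00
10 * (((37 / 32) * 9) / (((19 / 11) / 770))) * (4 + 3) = 49358925 / 152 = 324729.77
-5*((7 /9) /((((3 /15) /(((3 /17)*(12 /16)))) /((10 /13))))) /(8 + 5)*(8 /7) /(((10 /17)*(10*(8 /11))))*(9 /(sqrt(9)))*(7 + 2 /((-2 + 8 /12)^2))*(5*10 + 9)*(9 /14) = -438075 /11648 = -37.61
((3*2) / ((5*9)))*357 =238 / 5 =47.60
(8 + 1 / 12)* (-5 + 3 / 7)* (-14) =1552 / 3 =517.33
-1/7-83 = -582/7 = -83.14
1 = 1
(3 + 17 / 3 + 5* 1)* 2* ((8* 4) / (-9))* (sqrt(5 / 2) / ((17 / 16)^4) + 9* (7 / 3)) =-18368 / 9- 85983232* sqrt(10) / 2255067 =-2161.46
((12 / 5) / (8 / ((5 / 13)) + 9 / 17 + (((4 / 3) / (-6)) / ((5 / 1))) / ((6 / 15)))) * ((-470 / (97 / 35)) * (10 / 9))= -4194750 / 196813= -21.31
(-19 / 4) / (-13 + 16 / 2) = 19 / 20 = 0.95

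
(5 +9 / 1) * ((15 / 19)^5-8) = -266691838 / 2476099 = -107.71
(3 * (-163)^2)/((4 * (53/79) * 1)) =6296853/212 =29702.14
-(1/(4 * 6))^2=-1/576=-0.00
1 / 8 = 0.12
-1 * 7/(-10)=7/10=0.70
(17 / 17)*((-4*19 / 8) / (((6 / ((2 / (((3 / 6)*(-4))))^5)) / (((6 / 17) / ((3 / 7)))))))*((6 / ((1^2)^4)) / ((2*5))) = 133 / 170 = 0.78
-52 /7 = -7.43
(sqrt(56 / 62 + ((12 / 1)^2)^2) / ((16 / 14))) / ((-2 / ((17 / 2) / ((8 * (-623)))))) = 17 * sqrt(4982041) / 353152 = 0.11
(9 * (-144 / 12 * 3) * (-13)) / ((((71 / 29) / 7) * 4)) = 213759 / 71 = 3010.69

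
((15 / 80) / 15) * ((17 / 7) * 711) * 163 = 1970181 / 560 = 3518.18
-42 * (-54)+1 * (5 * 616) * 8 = 26908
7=7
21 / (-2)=-21 / 2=-10.50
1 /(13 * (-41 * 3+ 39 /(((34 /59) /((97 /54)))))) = -612 /11401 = -0.05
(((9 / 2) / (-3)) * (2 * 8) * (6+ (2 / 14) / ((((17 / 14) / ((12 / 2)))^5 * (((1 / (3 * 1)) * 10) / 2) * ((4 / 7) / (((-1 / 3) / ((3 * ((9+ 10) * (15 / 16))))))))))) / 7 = -52508944944 / 4721024525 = -11.12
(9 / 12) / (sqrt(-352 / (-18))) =9 * sqrt(11) / 176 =0.17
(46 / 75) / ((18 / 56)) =1.91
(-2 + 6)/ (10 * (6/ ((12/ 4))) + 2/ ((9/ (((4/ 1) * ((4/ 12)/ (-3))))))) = 81/ 403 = 0.20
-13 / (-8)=1.62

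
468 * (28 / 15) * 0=0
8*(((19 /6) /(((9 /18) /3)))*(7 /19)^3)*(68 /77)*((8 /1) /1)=213248 /3971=53.70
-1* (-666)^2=-443556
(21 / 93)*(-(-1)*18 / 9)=0.45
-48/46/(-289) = 24/6647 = 0.00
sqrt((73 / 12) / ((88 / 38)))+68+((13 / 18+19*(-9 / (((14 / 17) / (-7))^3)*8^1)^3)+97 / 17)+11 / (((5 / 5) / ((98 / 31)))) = sqrt(45771) / 132+15581330585437493135 / 9486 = 1642560677360057.82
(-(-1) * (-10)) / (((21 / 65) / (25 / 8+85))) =-76375 / 28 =-2727.68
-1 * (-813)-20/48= 9751/12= 812.58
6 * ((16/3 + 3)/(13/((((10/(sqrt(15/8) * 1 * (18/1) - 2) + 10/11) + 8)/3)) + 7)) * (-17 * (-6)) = 86640840 * sqrt(30)/60250207 + 27032433720/60250207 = 456.55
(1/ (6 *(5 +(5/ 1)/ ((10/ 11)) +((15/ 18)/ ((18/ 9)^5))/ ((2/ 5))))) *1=64/ 4057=0.02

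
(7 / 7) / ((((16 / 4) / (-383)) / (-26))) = 4979 / 2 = 2489.50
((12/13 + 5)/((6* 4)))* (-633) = -16247/104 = -156.22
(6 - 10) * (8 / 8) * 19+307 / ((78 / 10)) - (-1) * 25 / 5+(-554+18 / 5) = -582.04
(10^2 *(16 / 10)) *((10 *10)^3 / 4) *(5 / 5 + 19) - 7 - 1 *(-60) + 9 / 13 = 10400000698 / 13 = 800000053.69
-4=-4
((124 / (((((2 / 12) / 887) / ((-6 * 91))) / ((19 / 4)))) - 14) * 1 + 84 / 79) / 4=-67605169597 / 158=-427880820.23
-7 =-7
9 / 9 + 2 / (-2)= 0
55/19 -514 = -9711/19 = -511.11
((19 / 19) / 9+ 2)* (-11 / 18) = -209 / 162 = -1.29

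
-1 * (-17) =17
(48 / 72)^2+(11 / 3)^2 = 125 / 9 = 13.89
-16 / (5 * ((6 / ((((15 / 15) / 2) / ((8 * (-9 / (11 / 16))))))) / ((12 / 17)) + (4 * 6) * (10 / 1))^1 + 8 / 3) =66 / 31759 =0.00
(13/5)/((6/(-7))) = -91/30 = -3.03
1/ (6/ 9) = 1.50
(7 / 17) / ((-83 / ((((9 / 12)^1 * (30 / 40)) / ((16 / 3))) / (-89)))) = 189 / 32148224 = 0.00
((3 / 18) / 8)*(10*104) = 21.67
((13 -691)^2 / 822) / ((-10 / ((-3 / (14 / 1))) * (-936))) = -12769 / 997360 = -0.01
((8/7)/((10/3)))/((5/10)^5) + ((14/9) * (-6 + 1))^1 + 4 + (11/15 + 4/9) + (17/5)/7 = 8.86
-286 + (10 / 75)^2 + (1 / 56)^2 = -201788831 / 705600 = -285.98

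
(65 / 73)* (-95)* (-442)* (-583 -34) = -1684008950 / 73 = -23068615.75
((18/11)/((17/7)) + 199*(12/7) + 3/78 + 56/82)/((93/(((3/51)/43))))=477975529/94863070302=0.01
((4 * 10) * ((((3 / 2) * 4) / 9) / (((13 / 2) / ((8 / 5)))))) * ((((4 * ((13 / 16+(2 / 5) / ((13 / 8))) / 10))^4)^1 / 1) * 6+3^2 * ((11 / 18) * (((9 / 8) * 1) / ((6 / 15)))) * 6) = 708354181264401 / 1160290625000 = 610.50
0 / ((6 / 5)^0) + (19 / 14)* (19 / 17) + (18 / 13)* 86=373117 / 3094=120.59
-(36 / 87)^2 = -144 / 841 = -0.17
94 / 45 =2.09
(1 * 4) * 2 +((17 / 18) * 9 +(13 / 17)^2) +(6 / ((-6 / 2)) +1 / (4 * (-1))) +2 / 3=53759 / 3468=15.50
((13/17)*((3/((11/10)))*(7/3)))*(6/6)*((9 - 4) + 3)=7280/187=38.93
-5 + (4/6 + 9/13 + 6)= 92/39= 2.36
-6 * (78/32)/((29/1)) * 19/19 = -117/232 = -0.50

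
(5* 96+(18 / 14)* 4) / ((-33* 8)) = -1.84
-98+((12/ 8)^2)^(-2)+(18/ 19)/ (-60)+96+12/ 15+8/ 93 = -444761/ 477090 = -0.93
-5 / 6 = -0.83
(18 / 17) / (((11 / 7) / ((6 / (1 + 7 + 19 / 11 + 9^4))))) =378 / 614363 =0.00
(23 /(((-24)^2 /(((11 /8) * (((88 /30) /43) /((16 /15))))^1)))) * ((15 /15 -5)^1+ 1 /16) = -19481 /1409024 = -0.01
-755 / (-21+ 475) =-755 / 454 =-1.66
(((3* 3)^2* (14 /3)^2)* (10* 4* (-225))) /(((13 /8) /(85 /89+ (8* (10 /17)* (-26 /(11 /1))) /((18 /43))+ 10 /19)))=1007675897760000 /4110821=245127651.57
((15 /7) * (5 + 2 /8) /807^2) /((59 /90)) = 225 /8538598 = 0.00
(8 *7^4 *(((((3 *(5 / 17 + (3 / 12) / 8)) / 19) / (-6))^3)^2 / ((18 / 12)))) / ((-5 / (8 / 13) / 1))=-24609937089105963 / 39627654227478139811921920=-0.00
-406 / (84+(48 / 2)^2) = -203 / 330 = -0.62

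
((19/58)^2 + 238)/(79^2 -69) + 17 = 353765329/20762608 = 17.04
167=167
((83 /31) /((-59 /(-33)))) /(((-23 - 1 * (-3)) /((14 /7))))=-2739 /18290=-0.15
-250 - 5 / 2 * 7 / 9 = -4535 / 18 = -251.94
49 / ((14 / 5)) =35 / 2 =17.50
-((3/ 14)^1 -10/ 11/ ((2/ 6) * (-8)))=-171/ 308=-0.56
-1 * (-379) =379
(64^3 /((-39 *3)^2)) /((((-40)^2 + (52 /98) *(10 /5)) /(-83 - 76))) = -170196992 /89494119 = -1.90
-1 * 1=-1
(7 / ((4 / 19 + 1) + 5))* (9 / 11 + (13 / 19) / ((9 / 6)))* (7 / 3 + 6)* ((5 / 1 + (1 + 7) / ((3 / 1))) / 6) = 3215975 / 210276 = 15.29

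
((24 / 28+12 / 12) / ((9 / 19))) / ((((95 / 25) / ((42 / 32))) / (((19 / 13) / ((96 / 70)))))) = 3325 / 2304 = 1.44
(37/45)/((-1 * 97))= -37/4365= -0.01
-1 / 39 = -0.03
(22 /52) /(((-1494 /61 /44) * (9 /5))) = -36905 /87399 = -0.42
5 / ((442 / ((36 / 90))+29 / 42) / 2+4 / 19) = 7980 / 882677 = 0.01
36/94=18/47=0.38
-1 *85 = -85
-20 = -20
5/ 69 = 0.07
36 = 36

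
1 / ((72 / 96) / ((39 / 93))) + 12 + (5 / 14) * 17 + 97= 150551 / 1302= 115.63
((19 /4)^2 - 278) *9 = -2298.94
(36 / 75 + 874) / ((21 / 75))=21862 / 7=3123.14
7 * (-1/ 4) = -7/ 4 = -1.75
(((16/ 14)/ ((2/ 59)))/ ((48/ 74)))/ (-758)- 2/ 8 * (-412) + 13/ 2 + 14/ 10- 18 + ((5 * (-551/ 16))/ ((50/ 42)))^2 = 21012.84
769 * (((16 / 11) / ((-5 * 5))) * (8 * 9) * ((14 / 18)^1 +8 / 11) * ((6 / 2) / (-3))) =14666368 / 3025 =4848.39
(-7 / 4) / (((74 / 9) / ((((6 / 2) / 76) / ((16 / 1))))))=-189 / 359936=-0.00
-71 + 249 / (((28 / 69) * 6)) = 31.27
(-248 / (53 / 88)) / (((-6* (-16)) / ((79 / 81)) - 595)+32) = 1724096 / 1945153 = 0.89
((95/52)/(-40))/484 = -19/201344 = -0.00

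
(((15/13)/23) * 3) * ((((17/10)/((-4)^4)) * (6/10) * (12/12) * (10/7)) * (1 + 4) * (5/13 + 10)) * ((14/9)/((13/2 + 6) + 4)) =0.00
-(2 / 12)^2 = -1 / 36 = -0.03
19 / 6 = 3.17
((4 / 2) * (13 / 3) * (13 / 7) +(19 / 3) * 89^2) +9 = 351340 / 7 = 50191.43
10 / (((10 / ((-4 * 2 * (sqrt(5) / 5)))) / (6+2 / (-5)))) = -224 * sqrt(5) / 25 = -20.04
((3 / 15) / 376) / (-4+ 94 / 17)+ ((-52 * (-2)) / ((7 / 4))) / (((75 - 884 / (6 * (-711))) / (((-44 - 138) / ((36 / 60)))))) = -1879476287311 / 7841182960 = -239.69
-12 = -12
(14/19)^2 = 196/361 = 0.54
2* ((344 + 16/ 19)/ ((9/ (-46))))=-66976/ 19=-3525.05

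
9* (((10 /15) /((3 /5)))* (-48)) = -480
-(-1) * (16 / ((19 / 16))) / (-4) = -64 / 19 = -3.37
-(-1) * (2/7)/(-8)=-1/28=-0.04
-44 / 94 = -22 / 47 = -0.47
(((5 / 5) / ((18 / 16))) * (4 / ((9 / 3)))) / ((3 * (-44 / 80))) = -640 / 891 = -0.72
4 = 4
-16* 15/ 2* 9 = -1080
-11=-11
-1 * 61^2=-3721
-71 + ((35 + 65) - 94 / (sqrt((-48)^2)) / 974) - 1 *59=-701327 / 23376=-30.00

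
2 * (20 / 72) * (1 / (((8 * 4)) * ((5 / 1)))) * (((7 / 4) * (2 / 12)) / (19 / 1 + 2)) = 1 / 20736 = 0.00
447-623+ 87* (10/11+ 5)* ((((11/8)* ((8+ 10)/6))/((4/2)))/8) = -43.46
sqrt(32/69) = 4 * sqrt(138)/69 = 0.68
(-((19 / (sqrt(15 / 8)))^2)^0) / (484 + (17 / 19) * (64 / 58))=-551 / 267228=-0.00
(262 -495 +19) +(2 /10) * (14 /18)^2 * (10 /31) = -537256 /2511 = -213.96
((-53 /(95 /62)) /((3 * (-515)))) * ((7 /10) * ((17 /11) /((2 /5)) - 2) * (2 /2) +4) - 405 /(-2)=545221751 /2690875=202.62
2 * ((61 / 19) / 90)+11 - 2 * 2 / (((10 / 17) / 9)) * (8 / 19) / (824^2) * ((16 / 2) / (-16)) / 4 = 642718957 / 58052448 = 11.07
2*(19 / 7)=38 / 7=5.43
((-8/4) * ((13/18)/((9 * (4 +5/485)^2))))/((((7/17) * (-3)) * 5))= 2079389/1286985105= 0.00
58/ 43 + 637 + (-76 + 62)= 26847/ 43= 624.35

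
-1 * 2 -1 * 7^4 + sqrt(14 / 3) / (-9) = -2403 -sqrt(42) / 27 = -2403.24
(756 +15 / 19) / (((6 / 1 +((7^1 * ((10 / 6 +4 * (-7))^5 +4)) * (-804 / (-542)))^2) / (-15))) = -103927040999685 / 158281412133301341299866558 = -0.00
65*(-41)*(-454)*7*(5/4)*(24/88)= 63520275/22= 2887285.23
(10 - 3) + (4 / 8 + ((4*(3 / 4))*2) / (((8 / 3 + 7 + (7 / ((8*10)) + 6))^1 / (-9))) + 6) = 76167 / 7562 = 10.07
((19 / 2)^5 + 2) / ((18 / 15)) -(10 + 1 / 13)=160925443 / 2496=64473.33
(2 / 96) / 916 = 1 / 43968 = 0.00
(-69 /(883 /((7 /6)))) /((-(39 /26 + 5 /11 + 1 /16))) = 14168 /313465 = 0.05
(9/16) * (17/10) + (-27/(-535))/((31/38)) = 540333/530720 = 1.02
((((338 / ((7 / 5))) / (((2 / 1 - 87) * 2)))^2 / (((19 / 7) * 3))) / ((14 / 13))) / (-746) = -371293 / 1204308084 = -0.00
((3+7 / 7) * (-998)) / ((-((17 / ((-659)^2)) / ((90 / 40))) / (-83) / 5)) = -1618795455930 / 17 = -95223262113.53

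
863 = 863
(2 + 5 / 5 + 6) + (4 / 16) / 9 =325 / 36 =9.03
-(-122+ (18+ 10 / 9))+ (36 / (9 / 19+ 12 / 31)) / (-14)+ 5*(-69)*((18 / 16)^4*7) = -164343026713 / 43610112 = -3768.46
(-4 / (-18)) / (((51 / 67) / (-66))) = -2948 / 153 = -19.27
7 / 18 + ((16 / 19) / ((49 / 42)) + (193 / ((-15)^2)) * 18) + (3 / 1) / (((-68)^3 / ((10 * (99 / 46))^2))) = 82360084741201 / 4977560750400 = 16.55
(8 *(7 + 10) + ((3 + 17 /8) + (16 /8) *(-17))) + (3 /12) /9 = 7715 /72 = 107.15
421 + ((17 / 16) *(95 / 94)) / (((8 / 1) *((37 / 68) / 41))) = 47981271 / 111296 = 431.11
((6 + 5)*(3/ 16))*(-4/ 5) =-1.65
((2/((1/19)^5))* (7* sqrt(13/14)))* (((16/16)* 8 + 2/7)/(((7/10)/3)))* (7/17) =4308412260* sqrt(182)/119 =488434110.20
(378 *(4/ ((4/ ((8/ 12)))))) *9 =2268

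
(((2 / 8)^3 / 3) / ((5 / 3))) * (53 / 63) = 0.00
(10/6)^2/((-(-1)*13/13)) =25/9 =2.78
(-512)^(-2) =1 / 262144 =0.00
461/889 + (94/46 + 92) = 1933510/20447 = 94.56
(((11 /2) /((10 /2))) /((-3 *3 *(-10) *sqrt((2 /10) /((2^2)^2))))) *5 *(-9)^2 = 99 *sqrt(5) /5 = 44.27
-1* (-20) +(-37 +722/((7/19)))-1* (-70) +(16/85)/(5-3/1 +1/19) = 46707163/23205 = 2012.81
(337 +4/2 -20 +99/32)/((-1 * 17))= -10307/544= -18.95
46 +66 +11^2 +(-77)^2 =6162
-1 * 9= -9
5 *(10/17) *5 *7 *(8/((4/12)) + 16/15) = 131600/51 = 2580.39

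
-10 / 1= -10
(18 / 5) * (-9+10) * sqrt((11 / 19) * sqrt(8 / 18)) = 6 * sqrt(1254) / 95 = 2.24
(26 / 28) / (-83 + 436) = 13 / 4942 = 0.00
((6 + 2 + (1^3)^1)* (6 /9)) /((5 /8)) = 48 /5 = 9.60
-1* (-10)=10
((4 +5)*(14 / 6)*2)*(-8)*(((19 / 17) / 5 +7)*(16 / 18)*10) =-1100288 / 51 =-21574.27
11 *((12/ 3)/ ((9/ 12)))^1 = 176/ 3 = 58.67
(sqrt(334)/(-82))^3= -167 * sqrt(334)/275684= -0.01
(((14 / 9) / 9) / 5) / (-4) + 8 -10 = -1627 / 810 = -2.01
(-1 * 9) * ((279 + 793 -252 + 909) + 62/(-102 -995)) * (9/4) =-153628731/4388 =-35011.11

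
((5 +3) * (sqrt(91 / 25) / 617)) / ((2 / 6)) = 24 * sqrt(91) / 3085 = 0.07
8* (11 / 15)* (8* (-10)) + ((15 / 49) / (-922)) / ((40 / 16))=-31805321 / 67767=-469.33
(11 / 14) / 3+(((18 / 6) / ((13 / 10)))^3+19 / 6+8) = 364760 / 15379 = 23.72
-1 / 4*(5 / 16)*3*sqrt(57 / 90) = -sqrt(570) / 128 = -0.19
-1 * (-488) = 488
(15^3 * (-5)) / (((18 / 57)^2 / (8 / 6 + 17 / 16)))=-25946875 / 64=-405419.92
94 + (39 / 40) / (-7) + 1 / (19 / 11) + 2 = 513059 / 5320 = 96.44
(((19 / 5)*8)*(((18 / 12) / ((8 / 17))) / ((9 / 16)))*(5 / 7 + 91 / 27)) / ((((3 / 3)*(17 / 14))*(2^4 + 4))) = 28.97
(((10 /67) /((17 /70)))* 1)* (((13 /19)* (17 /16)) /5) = 455 /5092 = 0.09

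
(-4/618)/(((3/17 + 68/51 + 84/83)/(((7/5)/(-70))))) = 1411/27488125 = 0.00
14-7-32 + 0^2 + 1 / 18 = -449 / 18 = -24.94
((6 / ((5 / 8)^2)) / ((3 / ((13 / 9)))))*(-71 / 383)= -118144 / 86175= -1.37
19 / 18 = 1.06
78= 78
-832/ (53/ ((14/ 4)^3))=-35672/ 53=-673.06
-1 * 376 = -376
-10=-10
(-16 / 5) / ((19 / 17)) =-272 / 95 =-2.86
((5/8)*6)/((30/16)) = 2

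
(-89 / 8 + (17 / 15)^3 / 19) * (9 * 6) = -5667821 / 9500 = -596.61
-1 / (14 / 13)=-13 / 14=-0.93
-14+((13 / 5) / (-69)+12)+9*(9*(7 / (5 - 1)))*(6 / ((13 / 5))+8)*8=52415681 / 4485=11686.89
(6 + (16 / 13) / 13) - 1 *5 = 185 / 169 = 1.09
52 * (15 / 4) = 195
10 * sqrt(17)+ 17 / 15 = 42.36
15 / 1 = 15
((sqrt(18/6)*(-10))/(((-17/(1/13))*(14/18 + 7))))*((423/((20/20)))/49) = 3807*sqrt(3)/75803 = 0.09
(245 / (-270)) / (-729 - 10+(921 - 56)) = -7 / 972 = -0.01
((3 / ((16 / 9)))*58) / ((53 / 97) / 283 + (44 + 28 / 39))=2.19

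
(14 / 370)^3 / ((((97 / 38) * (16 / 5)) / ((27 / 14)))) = 25137 / 1965336400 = 0.00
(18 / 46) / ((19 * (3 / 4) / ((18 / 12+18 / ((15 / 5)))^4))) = 151875 / 1748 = 86.89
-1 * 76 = -76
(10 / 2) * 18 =90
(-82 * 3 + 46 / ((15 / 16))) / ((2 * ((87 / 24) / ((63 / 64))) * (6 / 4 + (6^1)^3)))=-10339 / 84100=-0.12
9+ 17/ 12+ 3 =161/ 12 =13.42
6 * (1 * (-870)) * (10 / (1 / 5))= -261000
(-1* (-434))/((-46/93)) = -877.43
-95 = -95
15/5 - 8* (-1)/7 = 29/7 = 4.14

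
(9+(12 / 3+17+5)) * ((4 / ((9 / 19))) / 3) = 2660 / 27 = 98.52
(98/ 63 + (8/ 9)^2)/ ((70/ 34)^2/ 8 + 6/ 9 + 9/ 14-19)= -3074960/ 22495941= -0.14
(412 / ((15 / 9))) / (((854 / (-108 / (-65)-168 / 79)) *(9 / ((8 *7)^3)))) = -4113829888 / 1566175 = -2626.67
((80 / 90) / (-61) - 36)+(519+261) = 408448 / 549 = 743.99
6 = 6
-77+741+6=670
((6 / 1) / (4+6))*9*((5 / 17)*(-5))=-135 / 17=-7.94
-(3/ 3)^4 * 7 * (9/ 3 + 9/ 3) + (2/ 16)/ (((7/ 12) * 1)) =-585/ 14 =-41.79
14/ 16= 7/ 8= 0.88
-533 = -533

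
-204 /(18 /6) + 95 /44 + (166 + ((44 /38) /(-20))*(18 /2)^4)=-1169097 /4180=-279.69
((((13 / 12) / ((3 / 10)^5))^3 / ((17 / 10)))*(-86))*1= -29522187500000000000 / 6586148313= -4482466245.37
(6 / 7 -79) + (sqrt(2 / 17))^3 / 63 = -78.14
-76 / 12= -19 / 3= -6.33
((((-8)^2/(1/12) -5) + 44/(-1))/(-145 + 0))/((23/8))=-5752/3335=-1.72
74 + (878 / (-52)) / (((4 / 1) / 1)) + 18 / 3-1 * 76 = -23 / 104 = -0.22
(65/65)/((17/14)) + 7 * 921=6447.82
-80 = -80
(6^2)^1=36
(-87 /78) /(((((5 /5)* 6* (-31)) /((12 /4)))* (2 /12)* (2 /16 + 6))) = 348 /19747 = 0.02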